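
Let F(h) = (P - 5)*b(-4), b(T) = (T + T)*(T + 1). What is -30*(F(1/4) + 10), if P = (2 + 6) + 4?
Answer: -5340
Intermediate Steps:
P = 12 (P = 8 + 4 = 12)
b(T) = 2*T*(1 + T) (b(T) = (2*T)*(1 + T) = 2*T*(1 + T))
F(h) = 168 (F(h) = (12 - 5)*(2*(-4)*(1 - 4)) = 7*(2*(-4)*(-3)) = 7*24 = 168)
-30*(F(1/4) + 10) = -30*(168 + 10) = -30*178 = -5340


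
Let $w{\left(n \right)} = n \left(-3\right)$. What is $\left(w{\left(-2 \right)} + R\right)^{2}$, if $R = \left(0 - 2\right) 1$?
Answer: $16$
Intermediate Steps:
$w{\left(n \right)} = - 3 n$
$R = -2$ ($R = \left(-2\right) 1 = -2$)
$\left(w{\left(-2 \right)} + R\right)^{2} = \left(\left(-3\right) \left(-2\right) - 2\right)^{2} = \left(6 - 2\right)^{2} = 4^{2} = 16$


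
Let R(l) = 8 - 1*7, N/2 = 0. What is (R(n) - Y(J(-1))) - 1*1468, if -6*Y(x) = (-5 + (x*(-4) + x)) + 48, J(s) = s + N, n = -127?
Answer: -4378/3 ≈ -1459.3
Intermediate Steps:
N = 0 (N = 2*0 = 0)
R(l) = 1 (R(l) = 8 - 7 = 1)
J(s) = s (J(s) = s + 0 = s)
Y(x) = -43/6 + x/2 (Y(x) = -((-5 + (x*(-4) + x)) + 48)/6 = -((-5 + (-4*x + x)) + 48)/6 = -((-5 - 3*x) + 48)/6 = -(43 - 3*x)/6 = -43/6 + x/2)
(R(n) - Y(J(-1))) - 1*1468 = (1 - (-43/6 + (½)*(-1))) - 1*1468 = (1 - (-43/6 - ½)) - 1468 = (1 - 1*(-23/3)) - 1468 = (1 + 23/3) - 1468 = 26/3 - 1468 = -4378/3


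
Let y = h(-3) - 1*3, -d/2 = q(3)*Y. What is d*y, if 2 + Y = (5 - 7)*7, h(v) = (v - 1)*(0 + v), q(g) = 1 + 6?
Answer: 2016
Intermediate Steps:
q(g) = 7
h(v) = v*(-1 + v) (h(v) = (-1 + v)*v = v*(-1 + v))
Y = -16 (Y = -2 + (5 - 7)*7 = -2 - 2*7 = -2 - 14 = -16)
d = 224 (d = -14*(-16) = -2*(-112) = 224)
y = 9 (y = -3*(-1 - 3) - 1*3 = -3*(-4) - 3 = 12 - 3 = 9)
d*y = 224*9 = 2016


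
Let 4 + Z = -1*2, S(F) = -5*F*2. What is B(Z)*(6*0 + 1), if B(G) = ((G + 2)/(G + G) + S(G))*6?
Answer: 362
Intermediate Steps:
S(F) = -10*F
Z = -6 (Z = -4 - 1*2 = -4 - 2 = -6)
B(G) = -60*G + 3*(2 + G)/G (B(G) = ((G + 2)/(G + G) - 10*G)*6 = ((2 + G)/((2*G)) - 10*G)*6 = ((2 + G)*(1/(2*G)) - 10*G)*6 = ((2 + G)/(2*G) - 10*G)*6 = (-10*G + (2 + G)/(2*G))*6 = -60*G + 3*(2 + G)/G)
B(Z)*(6*0 + 1) = (3 - 60*(-6) + 6/(-6))*(6*0 + 1) = (3 + 360 + 6*(-⅙))*(0 + 1) = (3 + 360 - 1)*1 = 362*1 = 362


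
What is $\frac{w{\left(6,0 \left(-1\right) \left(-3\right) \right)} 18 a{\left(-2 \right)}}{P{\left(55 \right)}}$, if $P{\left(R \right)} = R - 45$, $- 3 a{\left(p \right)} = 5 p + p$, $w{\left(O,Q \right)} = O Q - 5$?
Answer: $-36$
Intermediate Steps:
$w{\left(O,Q \right)} = -5 + O Q$
$a{\left(p \right)} = - 2 p$ ($a{\left(p \right)} = - \frac{5 p + p}{3} = - \frac{6 p}{3} = - 2 p$)
$P{\left(R \right)} = -45 + R$
$\frac{w{\left(6,0 \left(-1\right) \left(-3\right) \right)} 18 a{\left(-2 \right)}}{P{\left(55 \right)}} = \frac{\left(-5 + 6 \cdot 0 \left(-1\right) \left(-3\right)\right) 18 \left(\left(-2\right) \left(-2\right)\right)}{-45 + 55} = \frac{\left(-5 + 6 \cdot 0 \left(-3\right)\right) 18 \cdot 4}{10} = \left(-5 + 6 \cdot 0\right) 18 \cdot 4 \cdot \frac{1}{10} = \left(-5 + 0\right) 18 \cdot 4 \cdot \frac{1}{10} = \left(-5\right) 18 \cdot 4 \cdot \frac{1}{10} = \left(-90\right) 4 \cdot \frac{1}{10} = \left(-360\right) \frac{1}{10} = -36$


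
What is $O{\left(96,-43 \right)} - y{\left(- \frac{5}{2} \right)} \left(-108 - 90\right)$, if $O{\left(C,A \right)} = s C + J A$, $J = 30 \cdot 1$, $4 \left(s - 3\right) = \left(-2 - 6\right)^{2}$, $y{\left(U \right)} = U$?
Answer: $39$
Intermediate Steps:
$s = 19$ ($s = 3 + \frac{\left(-2 - 6\right)^{2}}{4} = 3 + \frac{\left(-8\right)^{2}}{4} = 3 + \frac{1}{4} \cdot 64 = 3 + 16 = 19$)
$J = 30$
$O{\left(C,A \right)} = 19 C + 30 A$
$O{\left(96,-43 \right)} - y{\left(- \frac{5}{2} \right)} \left(-108 - 90\right) = \left(19 \cdot 96 + 30 \left(-43\right)\right) - - \frac{5}{2} \left(-108 - 90\right) = \left(1824 - 1290\right) - \left(-5\right) \frac{1}{2} \left(-198\right) = 534 - \left(- \frac{5}{2}\right) \left(-198\right) = 534 - 495 = 39$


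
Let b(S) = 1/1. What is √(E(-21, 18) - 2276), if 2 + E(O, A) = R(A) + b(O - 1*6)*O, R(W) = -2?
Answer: I*√2301 ≈ 47.969*I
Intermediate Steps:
b(S) = 1 (b(S) = 1*1 = 1)
E(O, A) = -4 + O (E(O, A) = -2 + (-2 + 1*O) = -2 + (-2 + O) = -4 + O)
√(E(-21, 18) - 2276) = √((-4 - 21) - 2276) = √(-25 - 2276) = √(-2301) = I*√2301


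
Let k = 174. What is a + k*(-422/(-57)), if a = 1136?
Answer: 46060/19 ≈ 2424.2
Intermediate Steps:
a + k*(-422/(-57)) = 1136 + 174*(-422/(-57)) = 1136 + 174*(-422*(-1/57)) = 1136 + 174*(422/57) = 1136 + 24476/19 = 46060/19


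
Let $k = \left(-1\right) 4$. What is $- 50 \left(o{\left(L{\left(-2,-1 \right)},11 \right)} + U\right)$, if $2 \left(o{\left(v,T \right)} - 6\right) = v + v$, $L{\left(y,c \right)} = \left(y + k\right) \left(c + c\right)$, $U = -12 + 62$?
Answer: $-3400$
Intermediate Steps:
$U = 50$
$k = -4$
$L{\left(y,c \right)} = 2 c \left(-4 + y\right)$ ($L{\left(y,c \right)} = \left(y - 4\right) \left(c + c\right) = \left(-4 + y\right) 2 c = 2 c \left(-4 + y\right)$)
$o{\left(v,T \right)} = 6 + v$ ($o{\left(v,T \right)} = 6 + \frac{v + v}{2} = 6 + \frac{2 v}{2} = 6 + v$)
$- 50 \left(o{\left(L{\left(-2,-1 \right)},11 \right)} + U\right) = - 50 \left(\left(6 + 2 \left(-1\right) \left(-4 - 2\right)\right) + 50\right) = - 50 \left(\left(6 + 2 \left(-1\right) \left(-6\right)\right) + 50\right) = - 50 \left(\left(6 + 12\right) + 50\right) = - 50 \left(18 + 50\right) = \left(-50\right) 68 = -3400$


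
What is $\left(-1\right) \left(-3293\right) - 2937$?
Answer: $356$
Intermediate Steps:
$\left(-1\right) \left(-3293\right) - 2937 = 3293 - 2937 = 356$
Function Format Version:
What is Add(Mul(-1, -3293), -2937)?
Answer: 356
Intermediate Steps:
Add(Mul(-1, -3293), -2937) = Add(3293, -2937) = 356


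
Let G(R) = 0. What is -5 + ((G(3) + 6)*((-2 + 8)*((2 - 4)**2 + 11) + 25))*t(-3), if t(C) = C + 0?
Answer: -2075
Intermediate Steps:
t(C) = C
-5 + ((G(3) + 6)*((-2 + 8)*((2 - 4)**2 + 11) + 25))*t(-3) = -5 + ((0 + 6)*((-2 + 8)*((2 - 4)**2 + 11) + 25))*(-3) = -5 + (6*(6*((-2)**2 + 11) + 25))*(-3) = -5 + (6*(6*(4 + 11) + 25))*(-3) = -5 + (6*(6*15 + 25))*(-3) = -5 + (6*(90 + 25))*(-3) = -5 + (6*115)*(-3) = -5 + 690*(-3) = -5 - 2070 = -2075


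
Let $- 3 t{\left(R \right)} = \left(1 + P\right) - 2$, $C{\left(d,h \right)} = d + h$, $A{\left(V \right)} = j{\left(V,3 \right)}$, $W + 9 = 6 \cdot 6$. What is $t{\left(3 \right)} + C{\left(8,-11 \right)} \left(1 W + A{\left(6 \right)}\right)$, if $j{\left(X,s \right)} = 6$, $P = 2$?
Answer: $- \frac{298}{3} \approx -99.333$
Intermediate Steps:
$W = 27$ ($W = -9 + 6 \cdot 6 = -9 + 36 = 27$)
$A{\left(V \right)} = 6$
$t{\left(R \right)} = - \frac{1}{3}$ ($t{\left(R \right)} = - \frac{\left(1 + 2\right) - 2}{3} = - \frac{3 - 2}{3} = \left(- \frac{1}{3}\right) 1 = - \frac{1}{3}$)
$t{\left(3 \right)} + C{\left(8,-11 \right)} \left(1 W + A{\left(6 \right)}\right) = - \frac{1}{3} + \left(8 - 11\right) \left(1 \cdot 27 + 6\right) = - \frac{1}{3} - 3 \left(27 + 6\right) = - \frac{1}{3} - 99 = - \frac{298}{3}$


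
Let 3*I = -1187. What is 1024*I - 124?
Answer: -1215860/3 ≈ -4.0529e+5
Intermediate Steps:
I = -1187/3 (I = (⅓)*(-1187) = -1187/3 ≈ -395.67)
1024*I - 124 = 1024*(-1187/3) - 124 = -1215488/3 - 124 = -1215860/3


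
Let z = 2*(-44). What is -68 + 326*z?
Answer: -28756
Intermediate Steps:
z = -88
-68 + 326*z = -68 + 326*(-88) = -68 - 28688 = -28756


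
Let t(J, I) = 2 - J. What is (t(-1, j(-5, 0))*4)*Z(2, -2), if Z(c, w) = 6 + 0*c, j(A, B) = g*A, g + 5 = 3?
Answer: 72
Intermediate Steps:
g = -2 (g = -5 + 3 = -2)
j(A, B) = -2*A
Z(c, w) = 6 (Z(c, w) = 6 + 0 = 6)
(t(-1, j(-5, 0))*4)*Z(2, -2) = ((2 - 1*(-1))*4)*6 = ((2 + 1)*4)*6 = (3*4)*6 = 12*6 = 72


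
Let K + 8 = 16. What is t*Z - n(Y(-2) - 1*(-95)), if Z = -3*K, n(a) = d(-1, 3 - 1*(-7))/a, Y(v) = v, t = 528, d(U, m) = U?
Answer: -1178495/93 ≈ -12672.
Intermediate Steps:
K = 8 (K = -8 + 16 = 8)
n(a) = -1/a
Z = -24 (Z = -3*8 = -24)
t*Z - n(Y(-2) - 1*(-95)) = 528*(-24) - (-1)/(-2 - 1*(-95)) = -12672 - (-1)/(-2 + 95) = -12672 - (-1)/93 = -12672 - 1*(-1/93) = -12672 + 1/93 = -1178495/93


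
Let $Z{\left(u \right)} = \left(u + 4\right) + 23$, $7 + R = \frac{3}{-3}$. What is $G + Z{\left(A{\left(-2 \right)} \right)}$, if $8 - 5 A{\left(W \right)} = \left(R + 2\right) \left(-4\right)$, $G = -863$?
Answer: $- \frac{4196}{5} \approx -839.2$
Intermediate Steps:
$R = -8$ ($R = -7 + \frac{3}{-3} = -7 + 3 \left(- \frac{1}{3}\right) = -7 - 1 = -8$)
$A{\left(W \right)} = - \frac{16}{5}$ ($A{\left(W \right)} = \frac{8}{5} - \frac{\left(-8 + 2\right) \left(-4\right)}{5} = \frac{8}{5} - \frac{\left(-6\right) \left(-4\right)}{5} = \frac{8}{5} - \frac{24}{5} = - \frac{16}{5}$)
$Z{\left(u \right)} = 27 + u$ ($Z{\left(u \right)} = \left(4 + u\right) + 23 = 27 + u$)
$G + Z{\left(A{\left(-2 \right)} \right)} = -863 + \left(27 - \frac{16}{5}\right) = -863 + \frac{119}{5} = - \frac{4196}{5}$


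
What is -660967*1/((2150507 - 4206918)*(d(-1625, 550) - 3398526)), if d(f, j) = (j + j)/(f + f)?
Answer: -42962855/454269851503132 ≈ -9.4576e-8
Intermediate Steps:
d(f, j) = j/f (d(f, j) = (2*j)/((2*f)) = (2*j)*(1/(2*f)) = j/f)
-660967*1/((2150507 - 4206918)*(d(-1625, 550) - 3398526)) = -660967*1/((2150507 - 4206918)*(550/(-1625) - 3398526)) = -660967*(-1/(2056411*(550*(-1/1625) - 3398526))) = -660967*(-1/(2056411*(-22/65 - 3398526))) = -660967/((-220904212/65*(-2056411))) = -660967/454269851503132/65 = -660967*65/454269851503132 = -42962855/454269851503132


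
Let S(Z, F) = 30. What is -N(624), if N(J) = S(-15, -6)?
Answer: -30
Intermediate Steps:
N(J) = 30
-N(624) = -1*30 = -30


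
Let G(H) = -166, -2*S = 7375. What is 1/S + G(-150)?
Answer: -1224252/7375 ≈ -166.00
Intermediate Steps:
S = -7375/2 (S = -1/2*7375 = -7375/2 ≈ -3687.5)
1/S + G(-150) = 1/(-7375/2) - 166 = -2/7375 - 166 = -1224252/7375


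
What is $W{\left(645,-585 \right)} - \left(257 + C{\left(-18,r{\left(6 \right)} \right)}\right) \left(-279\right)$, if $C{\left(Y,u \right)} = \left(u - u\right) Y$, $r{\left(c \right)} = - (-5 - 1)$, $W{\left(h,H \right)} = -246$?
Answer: $71457$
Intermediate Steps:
$r{\left(c \right)} = 6$ ($r{\left(c \right)} = - (-5 - 1) = \left(-1\right) \left(-6\right) = 6$)
$C{\left(Y,u \right)} = 0$ ($C{\left(Y,u \right)} = 0 Y = 0$)
$W{\left(645,-585 \right)} - \left(257 + C{\left(-18,r{\left(6 \right)} \right)}\right) \left(-279\right) = -246 - \left(257 + 0\right) \left(-279\right) = -246 - 257 \left(-279\right) = -246 - -71703 = -246 + 71703 = 71457$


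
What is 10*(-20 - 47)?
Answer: -670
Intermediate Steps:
10*(-20 - 47) = 10*(-67) = -670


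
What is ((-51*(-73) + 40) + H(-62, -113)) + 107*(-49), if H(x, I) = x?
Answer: -1542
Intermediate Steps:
((-51*(-73) + 40) + H(-62, -113)) + 107*(-49) = ((-51*(-73) + 40) - 62) + 107*(-49) = ((3723 + 40) - 62) - 5243 = (3763 - 62) - 5243 = 3701 - 5243 = -1542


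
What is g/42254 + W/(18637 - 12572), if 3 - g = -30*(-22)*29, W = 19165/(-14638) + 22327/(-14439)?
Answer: -6139242325413926/13541210866690455 ≈ -0.45337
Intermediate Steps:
W = -603546061/211358082 (W = 19165*(-1/14638) + 22327*(-1/14439) = -19165/14638 - 22327/14439 = -603546061/211358082 ≈ -2.8556)
g = -19137 (g = 3 - (-30*(-22))*29 = 3 - 660*29 = 3 - 1*19140 = 3 - 19140 = -19137)
g/42254 + W/(18637 - 12572) = -19137/42254 - 603546061/(211358082*(18637 - 12572)) = -19137*1/42254 - 603546061/211358082/6065 = -19137/42254 - 603546061/211358082*1/6065 = -19137/42254 - 603546061/1281886767330 = -6139242325413926/13541210866690455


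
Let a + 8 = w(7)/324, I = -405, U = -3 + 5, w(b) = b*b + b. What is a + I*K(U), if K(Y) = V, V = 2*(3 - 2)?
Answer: -66244/81 ≈ -817.83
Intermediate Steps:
w(b) = b + b² (w(b) = b² + b = b + b²)
U = 2
V = 2 (V = 2*1 = 2)
K(Y) = 2
a = -634/81 (a = -8 + (7*(1 + 7))/324 = -8 + (7*8)*(1/324) = -8 + 56*(1/324) = -8 + 14/81 = -634/81 ≈ -7.8272)
a + I*K(U) = -634/81 - 405*2 = -634/81 - 810 = -66244/81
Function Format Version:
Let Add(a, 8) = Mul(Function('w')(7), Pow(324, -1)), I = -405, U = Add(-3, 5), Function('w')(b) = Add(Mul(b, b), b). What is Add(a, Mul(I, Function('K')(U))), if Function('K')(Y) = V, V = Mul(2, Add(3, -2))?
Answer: Rational(-66244, 81) ≈ -817.83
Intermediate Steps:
Function('w')(b) = Add(b, Pow(b, 2)) (Function('w')(b) = Add(Pow(b, 2), b) = Add(b, Pow(b, 2)))
U = 2
V = 2 (V = Mul(2, 1) = 2)
Function('K')(Y) = 2
a = Rational(-634, 81) (a = Add(-8, Mul(Mul(7, Add(1, 7)), Pow(324, -1))) = Add(-8, Mul(Mul(7, 8), Rational(1, 324))) = Add(-8, Mul(56, Rational(1, 324))) = Add(-8, Rational(14, 81)) = Rational(-634, 81) ≈ -7.8272)
Add(a, Mul(I, Function('K')(U))) = Add(Rational(-634, 81), Mul(-405, 2)) = Add(Rational(-634, 81), -810) = Rational(-66244, 81)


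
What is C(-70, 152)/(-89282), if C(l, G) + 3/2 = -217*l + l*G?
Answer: -9097/178564 ≈ -0.050945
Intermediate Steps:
C(l, G) = -3/2 - 217*l + G*l (C(l, G) = -3/2 + (-217*l + l*G) = -3/2 + (-217*l + G*l) = -3/2 - 217*l + G*l)
C(-70, 152)/(-89282) = (-3/2 - 217*(-70) + 152*(-70))/(-89282) = (-3/2 + 15190 - 10640)*(-1/89282) = (9097/2)*(-1/89282) = -9097/178564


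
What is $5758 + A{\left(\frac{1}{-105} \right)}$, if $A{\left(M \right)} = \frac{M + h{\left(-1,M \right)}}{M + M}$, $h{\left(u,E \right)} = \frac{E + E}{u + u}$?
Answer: $5758$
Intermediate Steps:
$h{\left(u,E \right)} = \frac{E}{u}$ ($h{\left(u,E \right)} = \frac{2 E}{2 u} = 2 E \frac{1}{2 u} = \frac{E}{u}$)
$A{\left(M \right)} = 0$ ($A{\left(M \right)} = \frac{M + \frac{M}{-1}}{M + M} = \frac{M + M \left(-1\right)}{2 M} = \left(M - M\right) \frac{1}{2 M} = 0 \frac{1}{2 M} = 0$)
$5758 + A{\left(\frac{1}{-105} \right)} = 5758 + 0 = 5758$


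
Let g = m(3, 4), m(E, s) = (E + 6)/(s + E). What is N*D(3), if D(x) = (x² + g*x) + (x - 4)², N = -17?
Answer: -1649/7 ≈ -235.57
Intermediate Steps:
m(E, s) = (6 + E)/(E + s)
g = 9/7 (g = (6 + 3)/(3 + 4) = 9/7 ≈ 1.2857)
D(x) = x² + (-4 + x)² + 9*x/7 (D(x) = (x² + 9*x/7) + (x - 4)² = (x² + 9*x/7) + (-4 + x)² = x² + (-4 + x)² + 9*x/7)
N*D(3) = -17*(16 + 2*3² - 47/7*3) = -17*(16 + 2*9 - 141/7) = -17*(16 + 18 - 141/7) = -17*97/7 = -1649/7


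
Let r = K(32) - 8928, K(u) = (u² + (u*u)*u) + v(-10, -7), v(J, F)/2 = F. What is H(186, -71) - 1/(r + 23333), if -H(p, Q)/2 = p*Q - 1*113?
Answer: 1283498753/48183 ≈ 26638.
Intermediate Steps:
v(J, F) = 2*F
H(p, Q) = 226 - 2*Q*p (H(p, Q) = -2*(p*Q - 1*113) = -2*(Q*p - 113) = -2*(-113 + Q*p) = 226 - 2*Q*p)
K(u) = -14 + u² + u³ (K(u) = (u² + (u*u)*u) + 2*(-7) = (u² + u²*u) - 14 = (u² + u³) - 14 = -14 + u² + u³)
r = 24850 (r = (-14 + 32² + 32³) - 8928 = (-14 + 1024 + 32768) - 8928 = 33778 - 8928 = 24850)
H(186, -71) - 1/(r + 23333) = (226 - 2*(-71)*186) - 1/(24850 + 23333) = (226 + 26412) - 1/48183 = 26638 - 1*1/48183 = 26638 - 1/48183 = 1283498753/48183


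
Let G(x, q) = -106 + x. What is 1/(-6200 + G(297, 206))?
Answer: -1/6009 ≈ -0.00016642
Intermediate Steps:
1/(-6200 + G(297, 206)) = 1/(-6200 + (-106 + 297)) = 1/(-6200 + 191) = 1/(-6009) = -1/6009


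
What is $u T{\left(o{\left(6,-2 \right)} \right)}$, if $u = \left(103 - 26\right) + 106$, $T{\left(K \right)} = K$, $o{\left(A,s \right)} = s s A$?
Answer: $4392$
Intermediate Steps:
$o{\left(A,s \right)} = A s^{2}$ ($o{\left(A,s \right)} = s^{2} A = A s^{2}$)
$u = 183$ ($u = 77 + 106 = 183$)
$u T{\left(o{\left(6,-2 \right)} \right)} = 183 \cdot 6 \left(-2\right)^{2} = 183 \cdot 6 \cdot 4 = 183 \cdot 24 = 4392$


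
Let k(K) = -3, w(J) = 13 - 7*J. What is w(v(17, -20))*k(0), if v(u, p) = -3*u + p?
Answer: -1530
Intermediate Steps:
v(u, p) = p - 3*u
w(v(17, -20))*k(0) = (13 - 7*(-20 - 3*17))*(-3) = (13 - 7*(-20 - 51))*(-3) = (13 - 7*(-71))*(-3) = (13 + 497)*(-3) = 510*(-3) = -1530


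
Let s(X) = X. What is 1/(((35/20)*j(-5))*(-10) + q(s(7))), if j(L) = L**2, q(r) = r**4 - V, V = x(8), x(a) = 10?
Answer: 2/3907 ≈ 0.00051190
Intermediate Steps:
V = 10
q(r) = -10 + r**4 (q(r) = r**4 - 1*10 = r**4 - 10 = -10 + r**4)
1/(((35/20)*j(-5))*(-10) + q(s(7))) = 1/(((35/20)*(-5)**2)*(-10) + (-10 + 7**4)) = 1/(((35*(1/20))*25)*(-10) + (-10 + 2401)) = 1/(((7/4)*25)*(-10) + 2391) = 1/((175/4)*(-10) + 2391) = 1/(-875/2 + 2391) = 1/(3907/2) = 2/3907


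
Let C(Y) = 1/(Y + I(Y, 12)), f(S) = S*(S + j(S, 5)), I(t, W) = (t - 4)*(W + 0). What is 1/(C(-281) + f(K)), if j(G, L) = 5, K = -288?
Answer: 3701/301646303 ≈ 1.2269e-5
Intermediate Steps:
I(t, W) = W*(-4 + t) (I(t, W) = (-4 + t)*W = W*(-4 + t))
f(S) = S*(5 + S) (f(S) = S*(S + 5) = S*(5 + S))
C(Y) = 1/(-48 + 13*Y) (C(Y) = 1/(Y + 12*(-4 + Y)) = 1/(Y + (-48 + 12*Y)) = 1/(-48 + 13*Y))
1/(C(-281) + f(K)) = 1/(1/(-48 + 13*(-281)) - 288*(5 - 288)) = 1/(1/(-48 - 3653) - 288*(-283)) = 1/(1/(-3701) + 81504) = 1/(-1/3701 + 81504) = 1/(301646303/3701) = 3701/301646303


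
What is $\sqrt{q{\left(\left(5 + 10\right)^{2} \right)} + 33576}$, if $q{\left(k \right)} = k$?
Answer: $\sqrt{33801} \approx 183.85$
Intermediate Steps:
$\sqrt{q{\left(\left(5 + 10\right)^{2} \right)} + 33576} = \sqrt{\left(5 + 10\right)^{2} + 33576} = \sqrt{15^{2} + 33576} = \sqrt{225 + 33576} = \sqrt{33801}$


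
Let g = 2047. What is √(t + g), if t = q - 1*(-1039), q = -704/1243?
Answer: √39397902/113 ≈ 55.547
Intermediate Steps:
q = -64/113 (q = -704*1/1243 = -64/113 ≈ -0.56637)
t = 117343/113 (t = -64/113 - 1*(-1039) = -64/113 + 1039 = 117343/113 ≈ 1038.4)
√(t + g) = √(117343/113 + 2047) = √(348654/113) = √39397902/113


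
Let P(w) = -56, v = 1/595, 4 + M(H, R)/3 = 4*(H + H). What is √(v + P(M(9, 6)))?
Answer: I*√19824805/595 ≈ 7.4832*I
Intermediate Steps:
M(H, R) = -12 + 24*H (M(H, R) = -12 + 3*(4*(H + H)) = -12 + 3*(4*(2*H)) = -12 + 3*(8*H) = -12 + 24*H)
v = 1/595 ≈ 0.0016807
√(v + P(M(9, 6))) = √(1/595 - 56) = √(-33319/595) = I*√19824805/595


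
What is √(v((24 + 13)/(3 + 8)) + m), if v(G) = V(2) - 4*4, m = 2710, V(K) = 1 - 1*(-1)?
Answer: 2*√674 ≈ 51.923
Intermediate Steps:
V(K) = 2 (V(K) = 1 + 1 = 2)
v(G) = -14 (v(G) = 2 - 4*4 = 2 - 16 = -14)
√(v((24 + 13)/(3 + 8)) + m) = √(-14 + 2710) = √2696 = 2*√674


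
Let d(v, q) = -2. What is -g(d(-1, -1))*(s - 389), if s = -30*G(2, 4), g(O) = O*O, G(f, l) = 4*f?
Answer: 2516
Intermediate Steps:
g(O) = O²
s = -240 (s = -120*2 = -30*8 = -240)
-g(d(-1, -1))*(s - 389) = -(-2)²*(-240 - 389) = -4*(-629) = -1*(-2516) = 2516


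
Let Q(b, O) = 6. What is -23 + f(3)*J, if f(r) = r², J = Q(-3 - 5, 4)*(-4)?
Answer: -239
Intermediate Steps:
J = -24 (J = 6*(-4) = -24)
-23 + f(3)*J = -23 + 3²*(-24) = -23 + 9*(-24) = -23 - 216 = -239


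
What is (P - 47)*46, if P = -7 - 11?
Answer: -2990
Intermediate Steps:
P = -18
(P - 47)*46 = (-18 - 47)*46 = -65*46 = -2990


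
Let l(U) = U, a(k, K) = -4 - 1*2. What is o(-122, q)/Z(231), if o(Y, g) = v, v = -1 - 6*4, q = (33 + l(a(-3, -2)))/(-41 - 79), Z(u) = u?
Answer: -25/231 ≈ -0.10823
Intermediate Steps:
a(k, K) = -6 (a(k, K) = -4 - 2 = -6)
q = -9/40 (q = (33 - 6)/(-41 - 79) = 27/(-120) = 27*(-1/120) = -9/40 ≈ -0.22500)
v = -25 (v = -1 - 24 = -25)
o(Y, g) = -25
o(-122, q)/Z(231) = -25/231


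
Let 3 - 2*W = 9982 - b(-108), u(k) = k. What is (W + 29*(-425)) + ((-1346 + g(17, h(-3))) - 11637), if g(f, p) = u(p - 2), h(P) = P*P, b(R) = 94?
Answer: -60487/2 ≈ -30244.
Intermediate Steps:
h(P) = P**2
g(f, p) = -2 + p (g(f, p) = p - 2 = -2 + p)
W = -9885/2 (W = 3/2 - (9982 - 1*94)/2 = 3/2 - (9982 - 94)/2 = 3/2 - 1/2*9888 = 3/2 - 4944 = -9885/2 ≈ -4942.5)
(W + 29*(-425)) + ((-1346 + g(17, h(-3))) - 11637) = (-9885/2 + 29*(-425)) + ((-1346 + (-2 + (-3)**2)) - 11637) = (-9885/2 - 12325) + ((-1346 + (-2 + 9)) - 11637) = -34535/2 + ((-1346 + 7) - 11637) = -34535/2 + (-1339 - 11637) = -34535/2 - 12976 = -60487/2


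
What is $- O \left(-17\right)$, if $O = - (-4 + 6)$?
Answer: $-34$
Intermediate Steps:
$O = -2$ ($O = \left(-1\right) 2 = -2$)
$- O \left(-17\right) = \left(-1\right) \left(-2\right) \left(-17\right) = 2 \left(-17\right) = -34$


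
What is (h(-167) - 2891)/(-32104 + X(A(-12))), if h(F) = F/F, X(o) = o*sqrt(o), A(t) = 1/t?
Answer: 160324807680/1780992258049 - 69360*I*sqrt(3)/1780992258049 ≈ 0.09002 - 6.7454e-8*I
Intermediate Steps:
X(o) = o**(3/2)
h(F) = 1
(h(-167) - 2891)/(-32104 + X(A(-12))) = (1 - 2891)/(-32104 + (1/(-12))**(3/2)) = -2890/(-32104 + (-1/12)**(3/2)) = -2890/(-32104 - I*sqrt(3)/72)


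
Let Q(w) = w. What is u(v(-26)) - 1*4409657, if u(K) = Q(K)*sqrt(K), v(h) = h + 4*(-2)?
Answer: -4409657 - 34*I*sqrt(34) ≈ -4.4097e+6 - 198.25*I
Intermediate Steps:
v(h) = -8 + h (v(h) = h - 8 = -8 + h)
u(K) = K**(3/2) (u(K) = K*sqrt(K) = K**(3/2))
u(v(-26)) - 1*4409657 = (-8 - 26)**(3/2) - 1*4409657 = (-34)**(3/2) - 4409657 = -34*I*sqrt(34) - 4409657 = -4409657 - 34*I*sqrt(34)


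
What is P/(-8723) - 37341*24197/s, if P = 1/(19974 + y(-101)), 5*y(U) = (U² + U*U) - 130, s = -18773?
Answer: 946908900173310017/19674078956818 ≈ 48130.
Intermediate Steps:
y(U) = -26 + 2*U²/5 (y(U) = ((U² + U*U) - 130)/5 = ((U² + U²) - 130)/5 = (2*U² - 130)/5 = (-130 + 2*U²)/5 = -26 + 2*U²/5)
P = 5/120142 (P = 1/(19974 + (-26 + (⅖)*(-101)²)) = 1/(19974 + (-26 + (⅖)*10201)) = 1/(19974 + (-26 + 20402/5)) = 1/(19974 + 20272/5) = 1/(120142/5) = 5/120142 ≈ 4.1617e-5)
P/(-8723) - 37341*24197/s = (5/120142)/(-8723) - 37341/((-18773/24197)) = (5/120142)*(-1/8723) - 37341/((-18773*1/24197)) = -5/1047998666 - 37341/(-18773/24197) = -5/1047998666 - 37341*(-24197/18773) = -5/1047998666 + 903540177/18773 = 946908900173310017/19674078956818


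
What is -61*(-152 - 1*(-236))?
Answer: -5124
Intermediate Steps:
-61*(-152 - 1*(-236)) = -61*(-152 + 236) = -61*84 = -5124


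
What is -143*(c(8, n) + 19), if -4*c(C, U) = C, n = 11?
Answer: -2431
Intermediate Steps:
c(C, U) = -C/4
-143*(c(8, n) + 19) = -143*(-¼*8 + 19) = -143*(-2 + 19) = -143*17 = -2431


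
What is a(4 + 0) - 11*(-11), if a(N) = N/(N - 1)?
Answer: 367/3 ≈ 122.33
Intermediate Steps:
a(N) = N/(-1 + N)
a(4 + 0) - 11*(-11) = (4 + 0)/(-1 + (4 + 0)) - 11*(-11) = 4/(-1 + 4) + 121 = 4/3 + 121 = 367/3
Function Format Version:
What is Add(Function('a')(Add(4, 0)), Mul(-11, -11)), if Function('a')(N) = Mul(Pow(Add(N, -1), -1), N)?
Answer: Rational(367, 3) ≈ 122.33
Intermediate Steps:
Function('a')(N) = Mul(N, Pow(Add(-1, N), -1)) (Function('a')(N) = Mul(Pow(Add(-1, N), -1), N) = Mul(N, Pow(Add(-1, N), -1)))
Add(Function('a')(Add(4, 0)), Mul(-11, -11)) = Add(Mul(Add(4, 0), Pow(Add(-1, Add(4, 0)), -1)), Mul(-11, -11)) = Add(Mul(4, Pow(Add(-1, 4), -1)), 121) = Add(Mul(4, Pow(3, -1)), 121) = Add(Mul(4, Rational(1, 3)), 121) = Add(Rational(4, 3), 121) = Rational(367, 3)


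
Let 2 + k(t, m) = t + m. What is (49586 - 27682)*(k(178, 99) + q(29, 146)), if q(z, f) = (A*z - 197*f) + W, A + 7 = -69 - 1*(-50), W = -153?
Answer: -643846176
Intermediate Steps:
A = -26 (A = -7 + (-69 - 1*(-50)) = -7 + (-69 + 50) = -7 - 19 = -26)
q(z, f) = -153 - 197*f - 26*z (q(z, f) = (-26*z - 197*f) - 153 = (-197*f - 26*z) - 153 = -153 - 197*f - 26*z)
k(t, m) = -2 + m + t (k(t, m) = -2 + (t + m) = -2 + (m + t) = -2 + m + t)
(49586 - 27682)*(k(178, 99) + q(29, 146)) = (49586 - 27682)*((-2 + 99 + 178) + (-153 - 197*146 - 26*29)) = 21904*(275 + (-153 - 28762 - 754)) = 21904*(275 - 29669) = 21904*(-29394) = -643846176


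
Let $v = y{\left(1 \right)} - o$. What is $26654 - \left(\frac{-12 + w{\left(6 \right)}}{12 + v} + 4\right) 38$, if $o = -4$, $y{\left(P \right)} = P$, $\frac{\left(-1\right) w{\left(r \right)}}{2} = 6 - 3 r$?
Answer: $\frac{450078}{17} \approx 26475.0$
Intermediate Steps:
$w{\left(r \right)} = -12 + 6 r$ ($w{\left(r \right)} = - 2 \left(6 - 3 r\right) = -12 + 6 r$)
$v = 5$ ($v = 1 - -4 = 1 + 4 = 5$)
$26654 - \left(\frac{-12 + w{\left(6 \right)}}{12 + v} + 4\right) 38 = 26654 - \left(\frac{-12 + \left(-12 + 6 \cdot 6\right)}{12 + 5} + 4\right) 38 = 26654 - \left(\frac{-12 + \left(-12 + 36\right)}{17} + 4\right) 38 = 26654 - \left(\left(-12 + 24\right) \frac{1}{17} + 4\right) 38 = 26654 - \left(12 \cdot \frac{1}{17} + 4\right) 38 = 26654 - \left(\frac{12}{17} + 4\right) 38 = 26654 - \frac{80}{17} \cdot 38 = 26654 - \frac{3040}{17} = \frac{450078}{17}$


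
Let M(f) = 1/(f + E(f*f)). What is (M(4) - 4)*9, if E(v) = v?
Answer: -711/20 ≈ -35.550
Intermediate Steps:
M(f) = 1/(f + f**2) (M(f) = 1/(f + f*f) = 1/(f + f**2))
(M(4) - 4)*9 = (1/(4*(1 + 4)) - 4)*9 = ((1/4)/5 - 4)*9 = ((1/4)*(1/5) - 4)*9 = (1/20 - 4)*9 = -79/20*9 = -711/20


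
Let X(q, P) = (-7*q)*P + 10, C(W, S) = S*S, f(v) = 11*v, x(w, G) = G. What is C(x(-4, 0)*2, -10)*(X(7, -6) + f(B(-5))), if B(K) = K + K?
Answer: 19400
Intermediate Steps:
B(K) = 2*K
C(W, S) = S²
X(q, P) = 10 - 7*P*q (X(q, P) = -7*P*q + 10 = 10 - 7*P*q)
C(x(-4, 0)*2, -10)*(X(7, -6) + f(B(-5))) = (-10)²*((10 - 7*(-6)*7) + 11*(2*(-5))) = 100*((10 + 294) + 11*(-10)) = 100*(304 - 110) = 100*194 = 19400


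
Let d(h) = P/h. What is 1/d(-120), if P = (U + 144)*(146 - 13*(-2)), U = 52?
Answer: -15/4214 ≈ -0.0035596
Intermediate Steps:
P = 33712 (P = (52 + 144)*(146 - 13*(-2)) = 196*(146 + 26) = 196*172 = 33712)
d(h) = 33712/h
1/d(-120) = 1/(33712/(-120)) = 1/(33712*(-1/120)) = 1/(-4214/15) = -15/4214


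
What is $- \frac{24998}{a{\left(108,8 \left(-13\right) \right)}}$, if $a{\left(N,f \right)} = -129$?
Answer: $\frac{24998}{129} \approx 193.78$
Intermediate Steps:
$- \frac{24998}{a{\left(108,8 \left(-13\right) \right)}} = - \frac{24998}{-129} = \left(-24998\right) \left(- \frac{1}{129}\right) = \frac{24998}{129}$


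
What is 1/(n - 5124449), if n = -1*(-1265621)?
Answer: -1/3858828 ≈ -2.5915e-7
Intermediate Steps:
n = 1265621
1/(n - 5124449) = 1/(1265621 - 5124449) = 1/(-3858828) = -1/3858828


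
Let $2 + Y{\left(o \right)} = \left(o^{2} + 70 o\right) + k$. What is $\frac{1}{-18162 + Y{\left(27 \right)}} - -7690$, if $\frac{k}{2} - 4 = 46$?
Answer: $\frac{118772049}{15445} \approx 7690.0$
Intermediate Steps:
$k = 100$ ($k = 8 + 2 \cdot 46 = 8 + 92 = 100$)
$Y{\left(o \right)} = 98 + o^{2} + 70 o$ ($Y{\left(o \right)} = -2 + \left(\left(o^{2} + 70 o\right) + 100\right) = -2 + \left(100 + o^{2} + 70 o\right) = 98 + o^{2} + 70 o$)
$\frac{1}{-18162 + Y{\left(27 \right)}} - -7690 = \frac{1}{-18162 + \left(98 + 27^{2} + 70 \cdot 27\right)} - -7690 = \frac{1}{-18162 + \left(98 + 729 + 1890\right)} + 7690 = \frac{1}{-18162 + 2717} + 7690 = \frac{1}{-15445} + 7690 = - \frac{1}{15445} + 7690 = \frac{118772049}{15445}$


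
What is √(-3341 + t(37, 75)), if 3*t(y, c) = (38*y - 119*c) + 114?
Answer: 2*I*√13071/3 ≈ 76.219*I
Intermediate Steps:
t(y, c) = 38 - 119*c/3 + 38*y/3 (t(y, c) = ((38*y - 119*c) + 114)/3 = ((-119*c + 38*y) + 114)/3 = (114 - 119*c + 38*y)/3 = 38 - 119*c/3 + 38*y/3)
√(-3341 + t(37, 75)) = √(-3341 + (38 - 119/3*75 + (38/3)*37)) = √(-3341 + (38 - 2975 + 1406/3)) = √(-3341 - 7405/3) = √(-17428/3) = 2*I*√13071/3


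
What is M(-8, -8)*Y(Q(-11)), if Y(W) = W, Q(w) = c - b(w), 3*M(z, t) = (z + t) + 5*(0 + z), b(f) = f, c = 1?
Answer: -224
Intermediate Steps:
M(z, t) = 2*z + t/3 (M(z, t) = ((z + t) + 5*(0 + z))/3 = ((t + z) + 5*z)/3 = (t + 6*z)/3 = 2*z + t/3)
Q(w) = 1 - w
M(-8, -8)*Y(Q(-11)) = (2*(-8) + (⅓)*(-8))*(1 - 1*(-11)) = (-16 - 8/3)*(1 + 11) = -56/3*12 = -224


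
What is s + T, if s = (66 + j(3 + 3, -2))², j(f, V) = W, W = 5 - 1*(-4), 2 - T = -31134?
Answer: 36761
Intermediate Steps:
T = 31136 (T = 2 - 1*(-31134) = 2 + 31134 = 31136)
W = 9 (W = 5 + 4 = 9)
j(f, V) = 9
s = 5625 (s = (66 + 9)² = 75² = 5625)
s + T = 5625 + 31136 = 36761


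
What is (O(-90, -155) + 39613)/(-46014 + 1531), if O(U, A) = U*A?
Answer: -53563/44483 ≈ -1.2041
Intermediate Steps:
O(U, A) = A*U
(O(-90, -155) + 39613)/(-46014 + 1531) = (-155*(-90) + 39613)/(-46014 + 1531) = (13950 + 39613)/(-44483) = 53563*(-1/44483) = -53563/44483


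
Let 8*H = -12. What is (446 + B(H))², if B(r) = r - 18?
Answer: 727609/4 ≈ 1.8190e+5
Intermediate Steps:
H = -3/2 (H = (⅛)*(-12) = -3/2 ≈ -1.5000)
B(r) = -18 + r
(446 + B(H))² = (446 + (-18 - 3/2))² = (446 - 39/2)² = (853/2)² = 727609/4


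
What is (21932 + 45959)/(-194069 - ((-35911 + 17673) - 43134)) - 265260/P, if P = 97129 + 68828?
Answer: -15488730969/7340665343 ≈ -2.1100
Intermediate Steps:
P = 165957
(21932 + 45959)/(-194069 - ((-35911 + 17673) - 43134)) - 265260/P = (21932 + 45959)/(-194069 - ((-35911 + 17673) - 43134)) - 265260/165957 = 67891/(-194069 - (-18238 - 43134)) - 265260*1/165957 = 67891/(-194069 - 1*(-61372)) - 88420/55319 = 67891/(-194069 + 61372) - 88420/55319 = 67891/(-132697) - 88420/55319 = 67891*(-1/132697) - 88420/55319 = -67891/132697 - 88420/55319 = -15488730969/7340665343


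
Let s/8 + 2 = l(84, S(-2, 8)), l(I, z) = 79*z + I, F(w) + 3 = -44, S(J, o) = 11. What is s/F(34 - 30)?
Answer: -7608/47 ≈ -161.87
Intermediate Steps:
F(w) = -47 (F(w) = -3 - 44 = -47)
l(I, z) = I + 79*z
s = 7608 (s = -16 + 8*(84 + 79*11) = -16 + 8*(84 + 869) = -16 + 8*953 = -16 + 7624 = 7608)
s/F(34 - 30) = 7608/(-47) = 7608*(-1/47) = -7608/47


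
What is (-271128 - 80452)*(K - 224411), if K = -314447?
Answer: 189451695640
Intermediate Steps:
(-271128 - 80452)*(K - 224411) = (-271128 - 80452)*(-314447 - 224411) = -351580*(-538858) = 189451695640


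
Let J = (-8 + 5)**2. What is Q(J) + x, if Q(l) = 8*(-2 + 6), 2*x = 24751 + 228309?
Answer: 126562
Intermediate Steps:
J = 9 (J = (-3)**2 = 9)
x = 126530 (x = (24751 + 228309)/2 = (1/2)*253060 = 126530)
Q(l) = 32 (Q(l) = 8*4 = 32)
Q(J) + x = 32 + 126530 = 126562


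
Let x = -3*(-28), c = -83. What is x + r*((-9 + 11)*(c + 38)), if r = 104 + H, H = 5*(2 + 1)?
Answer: -10626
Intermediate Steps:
H = 15 (H = 5*3 = 15)
r = 119 (r = 104 + 15 = 119)
x = 84
x + r*((-9 + 11)*(c + 38)) = 84 + 119*((-9 + 11)*(-83 + 38)) = 84 + 119*(2*(-45)) = 84 + 119*(-90) = 84 - 10710 = -10626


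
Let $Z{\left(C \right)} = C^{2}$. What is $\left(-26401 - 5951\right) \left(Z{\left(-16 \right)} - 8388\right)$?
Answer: $263086464$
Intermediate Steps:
$\left(-26401 - 5951\right) \left(Z{\left(-16 \right)} - 8388\right) = \left(-26401 - 5951\right) \left(\left(-16\right)^{2} - 8388\right) = - 32352 \left(256 - 8388\right) = \left(-32352\right) \left(-8132\right) = 263086464$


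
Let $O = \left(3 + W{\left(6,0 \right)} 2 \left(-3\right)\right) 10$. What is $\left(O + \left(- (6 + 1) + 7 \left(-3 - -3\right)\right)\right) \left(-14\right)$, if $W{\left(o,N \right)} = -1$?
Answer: $-1162$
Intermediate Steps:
$O = 90$ ($O = \left(3 + \left(-1\right) 2 \left(-3\right)\right) 10 = \left(3 - -6\right) 10 = \left(3 + 6\right) 10 = 9 \cdot 10 = 90$)
$\left(O + \left(- (6 + 1) + 7 \left(-3 - -3\right)\right)\right) \left(-14\right) = \left(90 + \left(- (6 + 1) + 7 \left(-3 - -3\right)\right)\right) \left(-14\right) = \left(90 + \left(\left(-1\right) 7 + 7 \left(-3 + 3\right)\right)\right) \left(-14\right) = \left(90 + \left(-7 + 7 \cdot 0\right)\right) \left(-14\right) = \left(90 + \left(-7 + 0\right)\right) \left(-14\right) = \left(90 - 7\right) \left(-14\right) = 83 \left(-14\right) = -1162$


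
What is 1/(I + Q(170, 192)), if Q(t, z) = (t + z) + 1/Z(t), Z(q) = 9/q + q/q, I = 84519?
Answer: 179/15193869 ≈ 1.1781e-5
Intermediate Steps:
Z(q) = 1 + 9/q (Z(q) = 9/q + 1 = 1 + 9/q)
Q(t, z) = t + z + t/(9 + t) (Q(t, z) = (t + z) + 1/((9 + t)/t) = (t + z) + t/(9 + t) = t + z + t/(9 + t))
1/(I + Q(170, 192)) = 1/(84519 + (170 + (9 + 170)*(170 + 192))/(9 + 170)) = 1/(84519 + (170 + 179*362)/179) = 1/(84519 + (170 + 64798)/179) = 1/(84519 + (1/179)*64968) = 1/(84519 + 64968/179) = 1/(15193869/179) = 179/15193869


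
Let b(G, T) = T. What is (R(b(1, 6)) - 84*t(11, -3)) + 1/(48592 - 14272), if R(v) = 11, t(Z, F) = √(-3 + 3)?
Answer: 377521/34320 ≈ 11.000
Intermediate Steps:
t(Z, F) = 0 (t(Z, F) = √0 = 0)
(R(b(1, 6)) - 84*t(11, -3)) + 1/(48592 - 14272) = (11 - 84*0) + 1/(48592 - 14272) = (11 + 0) + 1/34320 = 11 + 1/34320 = 377521/34320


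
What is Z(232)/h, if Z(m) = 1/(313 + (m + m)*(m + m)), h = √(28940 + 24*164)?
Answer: √8219/3544180742 ≈ 2.5580e-8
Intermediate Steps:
h = 2*√8219 (h = √(28940 + 3936) = √32876 = 2*√8219 ≈ 181.32)
Z(m) = 1/(313 + 4*m²) (Z(m) = 1/(313 + (2*m)*(2*m)) = 1/(313 + 4*m²))
Z(232)/h = 1/((313 + 4*232²)*((2*√8219))) = (√8219/16438)/(313 + 4*53824) = (√8219/16438)/(313 + 215296) = (√8219/16438)/215609 = √8219/3544180742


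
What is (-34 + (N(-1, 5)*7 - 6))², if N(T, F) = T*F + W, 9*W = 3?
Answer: 47524/9 ≈ 5280.4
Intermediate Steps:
W = ⅓ (W = (⅑)*3 = ⅓ ≈ 0.33333)
N(T, F) = ⅓ + F*T (N(T, F) = T*F + ⅓ = F*T + ⅓ = ⅓ + F*T)
(-34 + (N(-1, 5)*7 - 6))² = (-34 + ((⅓ + 5*(-1))*7 - 6))² = (-34 + ((⅓ - 5)*7 - 6))² = (-34 + (-14/3*7 - 6))² = (-34 + (-98/3 - 6))² = (-34 - 116/3)² = (-218/3)² = 47524/9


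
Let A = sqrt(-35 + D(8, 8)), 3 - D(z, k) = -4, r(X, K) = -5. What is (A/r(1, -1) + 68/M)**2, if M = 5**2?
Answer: 3924/625 - 272*I*sqrt(7)/125 ≈ 6.2784 - 5.7572*I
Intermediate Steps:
D(z, k) = 7 (D(z, k) = 3 - 1*(-4) = 3 + 4 = 7)
A = 2*I*sqrt(7) (A = sqrt(-35 + 7) = sqrt(-28) = 2*I*sqrt(7) ≈ 5.2915*I)
M = 25
(A/r(1, -1) + 68/M)**2 = ((2*I*sqrt(7))/(-5) + 68/25)**2 = ((2*I*sqrt(7))*(-1/5) + 68*(1/25))**2 = (-2*I*sqrt(7)/5 + 68/25)**2 = (68/25 - 2*I*sqrt(7)/5)**2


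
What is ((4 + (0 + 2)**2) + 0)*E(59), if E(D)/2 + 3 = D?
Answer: 896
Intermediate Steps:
E(D) = -6 + 2*D
((4 + (0 + 2)**2) + 0)*E(59) = ((4 + (0 + 2)**2) + 0)*(-6 + 2*59) = ((4 + 2**2) + 0)*(-6 + 118) = ((4 + 4) + 0)*112 = (8 + 0)*112 = 8*112 = 896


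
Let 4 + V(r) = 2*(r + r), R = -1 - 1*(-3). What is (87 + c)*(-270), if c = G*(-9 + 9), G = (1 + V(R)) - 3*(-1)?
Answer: -23490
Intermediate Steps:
R = 2 (R = -1 + 3 = 2)
V(r) = -4 + 4*r (V(r) = -4 + 2*(r + r) = -4 + 2*(2*r) = -4 + 4*r)
G = 8 (G = (1 + (-4 + 4*2)) - 3*(-1) = (1 + (-4 + 8)) + 3 = (1 + 4) + 3 = 5 + 3 = 8)
c = 0 (c = 8*(-9 + 9) = 8*0 = 0)
(87 + c)*(-270) = (87 + 0)*(-270) = 87*(-270) = -23490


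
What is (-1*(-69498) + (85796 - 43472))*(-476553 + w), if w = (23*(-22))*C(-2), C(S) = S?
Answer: -53175945702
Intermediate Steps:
w = 1012 (w = (23*(-22))*(-2) = -506*(-2) = 1012)
(-1*(-69498) + (85796 - 43472))*(-476553 + w) = (-1*(-69498) + (85796 - 43472))*(-476553 + 1012) = (69498 + 42324)*(-475541) = 111822*(-475541) = -53175945702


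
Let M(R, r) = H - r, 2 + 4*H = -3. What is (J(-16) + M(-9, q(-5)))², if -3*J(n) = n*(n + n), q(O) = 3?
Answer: 4405801/144 ≈ 30596.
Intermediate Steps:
H = -5/4 (H = -½ + (¼)*(-3) = -½ - ¾ = -5/4 ≈ -1.2500)
J(n) = -2*n²/3 (J(n) = -n*(n + n)/3 = -n*2*n/3 = -2*n²/3)
M(R, r) = -5/4 - r
(J(-16) + M(-9, q(-5)))² = (-⅔*(-16)² + (-5/4 - 1*3))² = (-⅔*256 + (-5/4 - 3))² = (-512/3 - 17/4)² = (-2099/12)² = 4405801/144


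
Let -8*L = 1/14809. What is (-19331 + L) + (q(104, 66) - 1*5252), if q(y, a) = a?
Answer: -2904578025/118472 ≈ -24517.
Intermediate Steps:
L = -1/118472 (L = -⅛/14809 = -⅛*1/14809 = -1/118472 ≈ -8.4408e-6)
(-19331 + L) + (q(104, 66) - 1*5252) = (-19331 - 1/118472) + (66 - 1*5252) = -2290182233/118472 + (66 - 5252) = -2290182233/118472 - 5186 = -2904578025/118472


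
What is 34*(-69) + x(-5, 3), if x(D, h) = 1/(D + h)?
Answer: -4693/2 ≈ -2346.5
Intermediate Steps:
34*(-69) + x(-5, 3) = 34*(-69) + 1/(-5 + 3) = -2346 + 1/(-2) = -2346 - 1/2 = -4693/2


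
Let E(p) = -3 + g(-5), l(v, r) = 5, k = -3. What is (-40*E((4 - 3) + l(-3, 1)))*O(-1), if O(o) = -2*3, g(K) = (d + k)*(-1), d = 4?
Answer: -960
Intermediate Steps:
g(K) = -1 (g(K) = (4 - 3)*(-1) = 1*(-1) = -1)
O(o) = -6
E(p) = -4 (E(p) = -3 - 1 = -4)
(-40*E((4 - 3) + l(-3, 1)))*O(-1) = -40*(-4)*(-6) = 160*(-6) = -960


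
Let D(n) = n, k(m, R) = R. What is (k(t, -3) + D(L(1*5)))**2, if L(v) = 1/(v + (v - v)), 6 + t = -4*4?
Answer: 196/25 ≈ 7.8400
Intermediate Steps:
t = -22 (t = -6 - 4*4 = -6 - 16 = -22)
L(v) = 1/v (L(v) = 1/(v + 0) = 1/v)
(k(t, -3) + D(L(1*5)))**2 = (-3 + 1/(1*5))**2 = (-3 + 1/5)**2 = (-14/5)**2 = 196/25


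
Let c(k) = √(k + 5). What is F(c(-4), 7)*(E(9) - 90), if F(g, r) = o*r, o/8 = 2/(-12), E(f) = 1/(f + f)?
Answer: 22666/27 ≈ 839.48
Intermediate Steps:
E(f) = 1/(2*f)
o = -4/3 (o = 8*(2/(-12)) = 8*(2*(-1/12)) = 8*(-⅙) = -4/3 ≈ -1.3333)
c(k) = √(5 + k)
F(g, r) = -4*r/3
F(c(-4), 7)*(E(9) - 90) = (-4/3*7)*((½)/9 - 90) = -28*((½)*(⅑) - 90)/3 = -28*(1/18 - 90)/3 = -28/3*(-1619/18) = 22666/27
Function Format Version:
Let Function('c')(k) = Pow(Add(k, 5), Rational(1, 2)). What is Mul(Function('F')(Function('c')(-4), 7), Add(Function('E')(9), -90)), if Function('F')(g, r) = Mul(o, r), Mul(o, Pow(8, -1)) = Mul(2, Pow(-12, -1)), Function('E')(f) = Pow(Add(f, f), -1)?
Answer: Rational(22666, 27) ≈ 839.48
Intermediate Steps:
Function('E')(f) = Mul(Rational(1, 2), Pow(f, -1)) (Function('E')(f) = Pow(Mul(2, f), -1) = Mul(Rational(1, 2), Pow(f, -1)))
o = Rational(-4, 3) (o = Mul(8, Mul(2, Pow(-12, -1))) = Mul(8, Mul(2, Rational(-1, 12))) = Mul(8, Rational(-1, 6)) = Rational(-4, 3) ≈ -1.3333)
Function('c')(k) = Pow(Add(5, k), Rational(1, 2))
Function('F')(g, r) = Mul(Rational(-4, 3), r)
Mul(Function('F')(Function('c')(-4), 7), Add(Function('E')(9), -90)) = Mul(Mul(Rational(-4, 3), 7), Add(Mul(Rational(1, 2), Pow(9, -1)), -90)) = Mul(Rational(-28, 3), Add(Mul(Rational(1, 2), Rational(1, 9)), -90)) = Mul(Rational(-28, 3), Add(Rational(1, 18), -90)) = Mul(Rational(-28, 3), Rational(-1619, 18)) = Rational(22666, 27)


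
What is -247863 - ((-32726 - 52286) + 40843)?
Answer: -203694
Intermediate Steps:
-247863 - ((-32726 - 52286) + 40843) = -247863 - (-85012 + 40843) = -247863 - 1*(-44169) = -247863 + 44169 = -203694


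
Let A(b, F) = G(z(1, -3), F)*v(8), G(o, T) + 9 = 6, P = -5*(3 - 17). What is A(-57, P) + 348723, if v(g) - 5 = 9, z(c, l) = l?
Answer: 348681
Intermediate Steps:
P = 70 (P = -5*(-14) = 70)
G(o, T) = -3 (G(o, T) = -9 + 6 = -3)
v(g) = 14 (v(g) = 5 + 9 = 14)
A(b, F) = -42 (A(b, F) = -3*14 = -42)
A(-57, P) + 348723 = -42 + 348723 = 348681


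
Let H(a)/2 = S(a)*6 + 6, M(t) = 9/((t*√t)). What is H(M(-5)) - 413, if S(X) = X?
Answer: -401 + 108*I*√5/25 ≈ -401.0 + 9.6598*I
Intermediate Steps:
M(t) = 9/t^(3/2) (M(t) = 9/(t^(3/2)) = 9/t^(3/2))
H(a) = 12 + 12*a (H(a) = 2*(a*6 + 6) = 2*(6*a + 6) = 2*(6 + 6*a) = 12 + 12*a)
H(M(-5)) - 413 = (12 + 12*(9/(-5)^(3/2))) - 413 = (12 + 12*(9*(I*√5/25))) - 413 = (12 + 12*(9*I*√5/25)) - 413 = (12 + 108*I*√5/25) - 413 = -401 + 108*I*√5/25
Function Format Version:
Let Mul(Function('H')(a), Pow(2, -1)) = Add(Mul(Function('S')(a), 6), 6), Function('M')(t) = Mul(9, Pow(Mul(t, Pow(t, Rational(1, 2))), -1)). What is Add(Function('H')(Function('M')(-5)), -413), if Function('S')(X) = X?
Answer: Add(-401, Mul(Rational(108, 25), I, Pow(5, Rational(1, 2)))) ≈ Add(-401.00, Mul(9.6598, I))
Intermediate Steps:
Function('M')(t) = Mul(9, Pow(t, Rational(-3, 2))) (Function('M')(t) = Mul(9, Pow(Pow(t, Rational(3, 2)), -1)) = Mul(9, Pow(t, Rational(-3, 2))))
Function('H')(a) = Add(12, Mul(12, a)) (Function('H')(a) = Mul(2, Add(Mul(a, 6), 6)) = Mul(2, Add(Mul(6, a), 6)) = Mul(2, Add(6, Mul(6, a))) = Add(12, Mul(12, a)))
Add(Function('H')(Function('M')(-5)), -413) = Add(Add(12, Mul(12, Mul(9, Pow(-5, Rational(-3, 2))))), -413) = Add(Add(12, Mul(12, Mul(9, Mul(Rational(1, 25), I, Pow(5, Rational(1, 2)))))), -413) = Add(Add(12, Mul(12, Mul(Rational(9, 25), I, Pow(5, Rational(1, 2))))), -413) = Add(Add(12, Mul(Rational(108, 25), I, Pow(5, Rational(1, 2)))), -413) = Add(-401, Mul(Rational(108, 25), I, Pow(5, Rational(1, 2))))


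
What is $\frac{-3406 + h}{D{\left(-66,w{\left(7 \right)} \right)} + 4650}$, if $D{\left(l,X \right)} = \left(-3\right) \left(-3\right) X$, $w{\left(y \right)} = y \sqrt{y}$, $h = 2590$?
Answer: $- \frac{421600}{2399413} + \frac{5712 \sqrt{7}}{2399413} \approx -0.16941$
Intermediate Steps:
$w{\left(y \right)} = y^{\frac{3}{2}}$
$D{\left(l,X \right)} = 9 X$
$\frac{-3406 + h}{D{\left(-66,w{\left(7 \right)} \right)} + 4650} = \frac{-3406 + 2590}{9 \cdot 7^{\frac{3}{2}} + 4650} = - \frac{816}{9 \cdot 7 \sqrt{7} + 4650} = - \frac{816}{63 \sqrt{7} + 4650} = - \frac{816}{4650 + 63 \sqrt{7}}$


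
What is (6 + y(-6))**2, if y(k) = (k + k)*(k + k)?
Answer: 22500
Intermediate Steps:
y(k) = 4*k**2 (y(k) = (2*k)*(2*k) = 4*k**2)
(6 + y(-6))**2 = (6 + 4*(-6)**2)**2 = (6 + 4*36)**2 = (6 + 144)**2 = 150**2 = 22500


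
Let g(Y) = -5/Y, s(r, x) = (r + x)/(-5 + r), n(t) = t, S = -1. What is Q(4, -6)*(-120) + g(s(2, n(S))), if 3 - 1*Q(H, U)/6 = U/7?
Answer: -19335/7 ≈ -2762.1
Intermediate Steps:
s(r, x) = (r + x)/(-5 + r)
Q(H, U) = 18 - 6*U/7
Q(4, -6)*(-120) + g(s(2, n(S))) = (18 - 6/7*(-6))*(-120) - 5*(-5 + 2)/(2 - 1) = (18 + 36/7)*(-120) - 5/(1/(-3)) = (162/7)*(-120) - 5/((-1/3*1)) = -19440/7 - 5/(-1/3) = -19440/7 - 5*(-3) = -19440/7 + 15 = -19335/7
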